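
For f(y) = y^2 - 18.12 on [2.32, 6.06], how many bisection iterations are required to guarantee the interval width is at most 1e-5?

19

Initial width b − a = 6.06 − 2.32 = 3.740000.
After n steps the width is (b−a)/2^n; need (b−a)/2^n ≤ 1e-5.
So n ≥ log₂(3.740000/1e-5) = log₂(374000.0000) ≈ 18.5127.
Hence n = 19.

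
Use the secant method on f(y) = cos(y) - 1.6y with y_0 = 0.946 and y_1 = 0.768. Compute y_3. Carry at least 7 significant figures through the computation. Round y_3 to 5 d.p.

f(y_0) = -0.928668, f(y_1) = -0.509498
y_2 = 0.768000 - (-0.509498)·(0.768000 - 0.946000)/(-0.509498 - (-0.928668)) = 0.551642; f(y_2) = -0.030962
y_3 = 0.551642 - (-0.030962)·(0.551642 - 0.768000)/(-0.030962 - (-0.509498)) = 0.537643; f(y_3) = -0.001311

0.53764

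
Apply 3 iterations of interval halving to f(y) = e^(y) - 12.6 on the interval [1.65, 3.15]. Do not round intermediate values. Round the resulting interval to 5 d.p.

f(1.650000) = -7.393020, f(3.150000) = 10.736065 (opposite signs)
step 1: m = 2.400000, f(m) = -1.576824 < 0 → root in [2.400000, 3.150000]
step 2: m = 2.775000, f(m) = 3.438627 > 0 → root in [2.400000, 2.775000]
step 3: m = 2.587500, f(m) = 0.696489 > 0 → root in [2.400000, 2.587500]

[2.40000, 2.58750]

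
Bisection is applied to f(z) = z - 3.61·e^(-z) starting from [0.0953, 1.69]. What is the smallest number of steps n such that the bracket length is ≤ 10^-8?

28

Initial width b − a = 1.69 − 0.0953 = 1.594700.
After n steps the width is (b−a)/2^n; need (b−a)/2^n ≤ 10^-8.
So n ≥ log₂(1.594700/10^-8) = log₂(159470000.0000) ≈ 27.2487.
Hence n = 28.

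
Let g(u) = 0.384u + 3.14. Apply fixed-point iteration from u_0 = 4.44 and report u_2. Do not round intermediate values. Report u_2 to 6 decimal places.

u_1 = g(4.440000) = 4.844960
u_2 = g(4.844960) = 5.000465

5.000465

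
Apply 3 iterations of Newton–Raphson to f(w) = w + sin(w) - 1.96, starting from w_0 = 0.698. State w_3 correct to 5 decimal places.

f'(w) = 1 + cos(w)
w_0 = 0.698000: f = -0.619313, f' = 1.766129 → w_1 = 0.698000 - (-0.619313)/(1.766129) = 1.048661
w_1 = 1.048661: f = -0.044582, f' = 1.498732 → w_2 = 1.048661 - (-0.044582)/(1.498732) = 1.078408
w_2 = 1.078408: f = -0.000386, f' = 1.472732 → w_3 = 1.078408 - (-0.000386)/(1.472732) = 1.078670

1.07867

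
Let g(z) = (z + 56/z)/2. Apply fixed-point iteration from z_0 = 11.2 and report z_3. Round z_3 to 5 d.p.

7.48335

z_1 = g(11.200000) = 8.100000
z_2 = g(8.100000) = 7.506790
z_3 = g(7.506790) = 7.483351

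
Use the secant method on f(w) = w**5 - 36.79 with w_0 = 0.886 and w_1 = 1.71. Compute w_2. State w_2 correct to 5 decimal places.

Secant update: w_(k+1) = w_k − f(w_k)·(w_k − w_(k-1))/(f(w_k) − f(w_(k-1))).
f(w_0) = -36.244030, f(w_1) = -22.168883
w_2 = 1.710000 - (-22.168883)·(1.710000 - 0.886000)/(-22.168883 - (-36.244030)) = 3.007831; f(w_2) = 209.398076

3.00783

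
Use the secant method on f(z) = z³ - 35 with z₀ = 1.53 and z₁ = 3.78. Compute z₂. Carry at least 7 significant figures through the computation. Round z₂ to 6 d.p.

2.931813

f(z_0) = -31.418423, f(z_1) = 19.010152
z_2 = 3.780000 - (19.010152)·(3.780000 - 1.530000)/(19.010152 - (-31.418423)) = 2.931813; f(z_2) = -9.799511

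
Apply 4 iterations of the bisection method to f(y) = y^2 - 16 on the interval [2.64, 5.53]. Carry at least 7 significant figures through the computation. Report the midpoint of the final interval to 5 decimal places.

f(2.640000) = -9.030400, f(5.530000) = 14.580900 (opposite signs)
step 1: m = 4.085000, f(m) = 0.687225 > 0 → root in [2.640000, 4.085000]
step 2: m = 3.362500, f(m) = -4.693594 < 0 → root in [3.362500, 4.085000]
step 3: m = 3.723750, f(m) = -2.133686 < 0 → root in [3.723750, 4.085000]
step 4: m = 3.904375, f(m) = -0.755856 < 0 → root in [3.904375, 4.085000]
Midpoint of [3.904375, 4.085000] = 3.994687

3.99469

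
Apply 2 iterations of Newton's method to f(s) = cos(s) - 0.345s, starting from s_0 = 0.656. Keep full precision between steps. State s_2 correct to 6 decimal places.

f'(s) = -sin(s) - 0.345
s_0 = 0.656000: f = 0.566118, f' = -0.954952 → s_1 = 0.656000 - (0.566118)/(-0.954952) = 1.248824
s_1 = 1.248824: f = -0.114406, f' = -1.293613 → s_2 = 1.248824 - (-0.114406)/(-1.293613) = 1.160385

1.160385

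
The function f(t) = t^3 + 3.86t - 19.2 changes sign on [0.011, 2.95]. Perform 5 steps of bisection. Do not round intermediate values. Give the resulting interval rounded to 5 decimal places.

f(0.011000) = -19.157539, f(2.950000) = 17.859375 (opposite signs)
step 1: m = 1.480500, f(m) = -10.240191 < 0 → root in [1.480500, 2.950000]
step 2: m = 2.215250, f(m) = 0.221833 > 0 → root in [1.480500, 2.215250]
step 3: m = 1.847875, f(m) = -5.757371 < 0 → root in [1.847875, 2.215250]
step 4: m = 2.031563, f(m) = -2.973410 < 0 → root in [2.031563, 2.215250]
step 5: m = 2.123406, f(m) = -1.429523 < 0 → root in [2.123406, 2.215250]

[2.12341, 2.21525]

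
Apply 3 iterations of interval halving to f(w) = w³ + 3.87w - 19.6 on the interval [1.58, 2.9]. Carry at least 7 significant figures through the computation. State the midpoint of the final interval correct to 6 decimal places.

2.157500

f(1.580000) = -9.541088, f(2.900000) = 16.012000 (opposite signs)
step 1: m = 2.240000, f(m) = 0.308224 > 0 → root in [1.580000, 2.240000]
step 2: m = 1.910000, f(m) = -5.240429 < 0 → root in [1.910000, 2.240000]
step 3: m = 2.075000, f(m) = -2.635578 < 0 → root in [2.075000, 2.240000]
Midpoint of [2.075000, 2.240000] = 2.157500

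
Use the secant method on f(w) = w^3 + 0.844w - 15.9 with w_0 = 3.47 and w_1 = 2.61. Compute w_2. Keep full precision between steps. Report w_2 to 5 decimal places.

Secant update: w_(k+1) = w_k − f(w_k)·(w_k − w_(k-1))/(f(w_k) − f(w_(k-1))).
f(w_0) = 28.810603, f(w_1) = 4.082421
w_2 = 2.610000 - (4.082421)·(2.610000 - 3.470000)/(4.082421 - (28.810603)) = 2.468021; f(w_2) = 1.216041

2.46802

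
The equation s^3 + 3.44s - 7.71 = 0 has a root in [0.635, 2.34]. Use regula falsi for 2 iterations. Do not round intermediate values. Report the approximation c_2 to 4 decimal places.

1.3127

False-position update: c = (a·f(b) − b·f(a))/(f(b) − f(a)); replace the endpoint whose sign matches f(c).
f(0.635000) = -5.269552, f(2.340000) = 13.152504
step 1: c = 1.122708, f(c) = -2.432740 < 0 → new bracket [1.122708, 2.340000]
step 2: c = 1.312718, f(c) = -0.932134 < 0 → new bracket [1.312718, 2.340000]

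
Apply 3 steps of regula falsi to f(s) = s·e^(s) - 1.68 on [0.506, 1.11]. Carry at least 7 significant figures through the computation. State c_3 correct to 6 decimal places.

0.770614

False-position update: c = (a·f(b) − b·f(a))/(f(b) − f(a)); replace the endpoint whose sign matches f(c).
f(0.506000) = -0.840726, f(1.110000) = 1.688138
step 1: c = 0.706801, f(c) = -0.246964 < 0 → new bracket [0.706801, 1.110000]
step 2: c = 0.758259, f(c) = -0.061454 < 0 → new bracket [0.758259, 1.110000]
step 3: c = 0.770614, f(c) = -0.014633 < 0 → new bracket [0.770614, 1.110000]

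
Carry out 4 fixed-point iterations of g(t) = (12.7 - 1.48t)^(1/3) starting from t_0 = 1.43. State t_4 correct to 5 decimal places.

t_1 = g(1.430000) = 2.195556
t_2 = g(2.195556) = 2.114233
t_3 = g(2.114233) = 2.123170
t_4 = g(2.123170) = 2.122192

2.12219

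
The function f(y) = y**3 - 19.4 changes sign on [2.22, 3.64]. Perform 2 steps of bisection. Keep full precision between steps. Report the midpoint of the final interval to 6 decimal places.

f(2.220000) = -8.458952, f(3.640000) = 28.828544 (opposite signs)
step 1: m = 2.930000, f(m) = 5.753757 > 0 → root in [2.220000, 2.930000]
step 2: m = 2.575000, f(m) = -2.326141 < 0 → root in [2.575000, 2.930000]
Midpoint of [2.575000, 2.930000] = 2.752500

2.752500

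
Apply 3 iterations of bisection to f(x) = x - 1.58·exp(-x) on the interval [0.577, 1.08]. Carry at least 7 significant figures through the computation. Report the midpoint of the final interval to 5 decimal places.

0.73419

f(0.577000) = -0.310297, f(1.080000) = 0.543439 (opposite signs)
step 1: m = 0.828500, f(m) = 0.138508 > 0 → root in [0.577000, 0.828500]
step 2: m = 0.702750, f(m) = -0.079700 < 0 → root in [0.702750, 0.828500]
step 3: m = 0.765625, f(m) = 0.030857 > 0 → root in [0.702750, 0.765625]
Midpoint of [0.702750, 0.765625] = 0.734187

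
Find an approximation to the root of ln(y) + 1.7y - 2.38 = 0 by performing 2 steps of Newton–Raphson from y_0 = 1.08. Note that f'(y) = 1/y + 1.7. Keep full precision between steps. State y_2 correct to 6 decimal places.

1.262760

y_0 = 1.080000: f = -0.467039, f' = 2.625926 → y_1 = 1.080000 - (-0.467039)/(2.625926) = 1.257857
y_1 = 1.257857: f = -0.012234, f' = 2.495003 → y_2 = 1.257857 - (-0.012234)/(2.495003) = 1.262760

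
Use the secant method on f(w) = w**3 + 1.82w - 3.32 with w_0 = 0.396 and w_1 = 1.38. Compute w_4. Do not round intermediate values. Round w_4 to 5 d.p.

1.09931

f(w_0) = -2.537181, f(w_1) = 1.819672
w_2 = 1.380000 - (1.819672)·(1.380000 - 0.396000)/(1.819672 - (-2.537181)) = 0.969025; f(w_2) = -0.646450
w_3 = 0.969025 - (-0.646450)·(0.969025 - 1.380000)/(-0.646450 - (1.819672)) = 1.076755; f(w_3) = -0.111915
w_4 = 1.076755 - (-0.111915)·(1.076755 - 0.969025)/(-0.111915 - (-0.646450)) = 1.099310; f(w_4) = 0.009242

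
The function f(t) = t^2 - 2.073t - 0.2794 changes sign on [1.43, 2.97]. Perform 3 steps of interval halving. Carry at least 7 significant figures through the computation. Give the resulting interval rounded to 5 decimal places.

[2.00750, 2.20000]

f(1.430000) = -1.198890, f(2.970000) = 2.384690 (opposite signs)
step 1: m = 2.200000, f(m) = 0.000000 > 0 → root in [1.430000, 2.200000]
step 2: m = 1.815000, f(m) = -0.747670 < 0 → root in [1.815000, 2.200000]
step 3: m = 2.007500, f(m) = -0.410891 < 0 → root in [2.007500, 2.200000]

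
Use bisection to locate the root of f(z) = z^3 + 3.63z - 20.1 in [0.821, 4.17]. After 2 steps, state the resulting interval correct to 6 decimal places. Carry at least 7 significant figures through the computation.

f(0.821000) = -16.566382, f(4.170000) = 67.548813 (opposite signs)
step 1: m = 2.495500, f(m) = 4.499442 > 0 → root in [0.821000, 2.495500]
step 2: m = 1.658250, f(m) = -9.520708 < 0 → root in [1.658250, 2.495500]

[1.658250, 2.495500]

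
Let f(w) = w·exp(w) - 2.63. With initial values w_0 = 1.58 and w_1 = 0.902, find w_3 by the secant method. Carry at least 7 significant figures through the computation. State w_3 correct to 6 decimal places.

0.985523

Secant update: w_(k+1) = w_k − f(w_k)·(w_k − w_(k-1))/(f(w_k) − f(w_(k-1))).
f(w_0) = 5.040830, f(w_1) = -0.406996
w_2 = 0.902000 - (-0.406996)·(0.902000 - 1.580000)/(-0.406996 - (5.040830)) = 0.952652; f(w_2) = -0.160177
w_3 = 0.952652 - (-0.160177)·(0.952652 - 0.902000)/(-0.160177 - (-0.406996)) = 0.985523; f(w_3) = 0.010428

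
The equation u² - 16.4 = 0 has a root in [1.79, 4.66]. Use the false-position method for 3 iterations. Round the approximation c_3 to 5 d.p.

False-position update: c = (a·f(b) − b·f(a))/(f(b) − f(a)); replace the endpoint whose sign matches f(c).
f(1.790000) = -13.195900, f(4.660000) = 5.315600
step 1: c = 3.835876, f(c) = -1.686056 < 0 → new bracket [3.835876, 4.660000]
step 2: c = 4.034332, f(c) = -0.124167 < 0 → new bracket [4.034332, 4.660000]
step 3: c = 4.048613, f(c) = -0.008731 < 0 → new bracket [4.048613, 4.660000]

4.04861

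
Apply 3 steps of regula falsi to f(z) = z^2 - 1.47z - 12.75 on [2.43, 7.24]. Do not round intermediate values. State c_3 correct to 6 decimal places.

f(2.430000) = -10.417200, f(7.240000) = 29.024800
step 1: c = 3.700390, f(c) = -4.496686 < 0 → new bracket [3.700390, 7.240000]
step 2: c = 4.175205, f(c) = -1.455211 < 0 → new bracket [4.175205, 7.240000]
step 3: c = 4.321528, f(c) = -0.427039 < 0 → new bracket [4.321528, 7.240000]

4.321528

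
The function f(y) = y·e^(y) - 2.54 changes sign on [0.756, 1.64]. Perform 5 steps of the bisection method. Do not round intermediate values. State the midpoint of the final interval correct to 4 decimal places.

0.9632

f(0.756000) = -0.929916, f(1.640000) = 5.914478 (opposite signs)
step 1: m = 1.198000, f(m) = 1.429553 > 0 → root in [0.756000, 1.198000]
step 2: m = 0.977000, f(m) = 0.055376 > 0 → root in [0.756000, 0.977000]
step 3: m = 0.866500, f(m) = -0.478968 < 0 → root in [0.866500, 0.977000]
step 4: m = 0.921750, f(m) = -0.223010 < 0 → root in [0.921750, 0.977000]
step 5: m = 0.949375, f(m) = -0.086726 < 0 → root in [0.949375, 0.977000]
Midpoint of [0.949375, 0.977000] = 0.963188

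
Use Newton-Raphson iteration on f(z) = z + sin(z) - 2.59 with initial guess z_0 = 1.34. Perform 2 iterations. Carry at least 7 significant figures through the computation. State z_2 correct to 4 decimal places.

1.5899

Newton update: z ← z − f(z)/f'(z).
f'(z) = 1 + cos(z)
z_0 = 1.340000: f = -0.276515, f' = 1.228753 → z_1 = 1.340000 - (-0.276515)/(1.228753) = 1.565037
z_1 = 1.565037: f = -0.024979, f' = 1.005759 → z_2 = 1.565037 - (-0.024979)/(1.005759) = 1.589874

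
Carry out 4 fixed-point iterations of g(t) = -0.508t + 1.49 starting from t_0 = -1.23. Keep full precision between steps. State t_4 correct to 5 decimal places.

t_1 = g(-1.230000) = 2.114840
t_2 = g(2.114840) = 0.415661
t_3 = g(0.415661) = 1.278844
t_4 = g(1.278844) = 0.840347

0.84035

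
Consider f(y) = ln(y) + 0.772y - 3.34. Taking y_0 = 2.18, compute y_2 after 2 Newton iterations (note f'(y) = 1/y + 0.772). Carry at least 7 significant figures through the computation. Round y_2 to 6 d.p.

y_0 = 2.180000: f = -0.877715, f' = 1.230716 → y_1 = 2.180000 - (-0.877715)/(1.230716) = 2.893175
y_1 = 2.893175: f = -0.044115, f' = 1.117641 → y_2 = 2.893175 - (-0.044115)/(1.117641) = 2.932646

2.932646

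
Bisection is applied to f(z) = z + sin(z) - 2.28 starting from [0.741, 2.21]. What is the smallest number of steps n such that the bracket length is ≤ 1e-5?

18

Initial width b − a = 2.21 − 0.741 = 1.469000.
After n steps the width is (b−a)/2^n; need (b−a)/2^n ≤ 1e-5.
So n ≥ log₂(1.469000/1e-5) = log₂(146900.0000) ≈ 17.1645.
Hence n = 18.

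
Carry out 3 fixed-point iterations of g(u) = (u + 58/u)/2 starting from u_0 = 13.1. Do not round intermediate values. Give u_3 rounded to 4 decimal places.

u_1 = g(13.100000) = 8.763740
u_2 = g(8.763740) = 7.690960
u_3 = g(7.690960) = 7.616141

7.6161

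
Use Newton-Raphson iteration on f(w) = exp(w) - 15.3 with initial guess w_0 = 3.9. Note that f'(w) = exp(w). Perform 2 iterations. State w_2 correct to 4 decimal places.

w_0 = 3.900000: f = 34.102449, f' = 49.402449 → w_1 = 3.900000 - (34.102449)/(49.402449) = 3.209701
w_1 = 3.209701: f = 9.471684, f' = 24.771684 → w_2 = 3.209701 - (9.471684)/(24.771684) = 2.827342

2.8273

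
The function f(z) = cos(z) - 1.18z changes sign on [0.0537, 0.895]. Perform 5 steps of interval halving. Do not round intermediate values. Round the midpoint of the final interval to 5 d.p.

0.67153

f(0.053700) = 0.935193, f(0.895000) = -0.430581 (opposite signs)
step 1: m = 0.474350, f(m) = 0.329857 > 0 → root in [0.474350, 0.895000]
step 2: m = 0.684675, f(m) = -0.033292 < 0 → root in [0.474350, 0.684675]
step 3: m = 0.579512, f(m) = 0.152905 > 0 → root in [0.579512, 0.684675]
step 4: m = 0.632094, f(m) = 0.060922 > 0 → root in [0.632094, 0.684675]
step 5: m = 0.658384, f(m) = 0.014088 > 0 → root in [0.658384, 0.684675]
Midpoint of [0.658384, 0.684675] = 0.671530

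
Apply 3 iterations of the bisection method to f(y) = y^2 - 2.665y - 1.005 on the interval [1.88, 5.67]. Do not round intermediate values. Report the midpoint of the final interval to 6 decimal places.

f(1.880000) = -2.480800, f(5.670000) = 16.033350 (opposite signs)
step 1: m = 3.775000, f(m) = 3.185250 > 0 → root in [1.880000, 3.775000]
step 2: m = 2.827500, f(m) = -0.545531 < 0 → root in [2.827500, 3.775000]
step 3: m = 3.301250, f(m) = 1.095420 > 0 → root in [2.827500, 3.301250]
Midpoint of [2.827500, 3.301250] = 3.064375

3.064375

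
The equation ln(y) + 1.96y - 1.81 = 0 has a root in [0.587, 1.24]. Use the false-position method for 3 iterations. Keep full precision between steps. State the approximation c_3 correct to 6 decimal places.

f(0.587000) = -1.192210, f(1.240000) = 0.835511
step 1: c = 0.970935, f(c) = 0.063537 > 0 → new bracket [0.587000, 0.970935]
step 2: c = 0.951509, f(c) = 0.005252 > 0 → new bracket [0.587000, 0.951509]
step 3: c = 0.949910, f(c) = 0.000437 > 0 → new bracket [0.587000, 0.949910]

0.949910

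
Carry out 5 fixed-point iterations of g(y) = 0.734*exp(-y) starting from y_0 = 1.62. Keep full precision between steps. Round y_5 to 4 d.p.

y_1 = g(1.620000) = 0.145258
y_2 = g(0.145258) = 0.634763
y_3 = g(0.634763) = 0.389065
y_4 = g(0.389065) = 0.497425
y_5 = g(0.497425) = 0.446342

0.4463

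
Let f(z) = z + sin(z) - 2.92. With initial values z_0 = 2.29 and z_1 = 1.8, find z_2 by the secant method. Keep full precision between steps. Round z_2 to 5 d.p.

2.06674

f(z_0) = 0.122331, f(z_1) = -0.146152
z_2 = 1.800000 - (-0.146152)·(1.800000 - 2.290000)/(-0.146152 - (0.122331)) = 2.066738; f(z_2) = 0.026259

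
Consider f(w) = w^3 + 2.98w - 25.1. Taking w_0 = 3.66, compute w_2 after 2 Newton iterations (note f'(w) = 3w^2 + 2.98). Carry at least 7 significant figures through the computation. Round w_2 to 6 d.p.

2.611232

w_0 = 3.660000: f = 34.834696, f' = 43.166800 → w_1 = 3.660000 - (34.834696)/(43.166800) = 2.853021
w_1 = 2.853021: f = 6.624823, f' = 27.399189 → w_2 = 2.853021 - (6.624823)/(27.399189) = 2.611232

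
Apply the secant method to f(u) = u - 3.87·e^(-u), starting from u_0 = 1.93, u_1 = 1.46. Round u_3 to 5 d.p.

1.18795

f(u_0) = 1.368276, f(u_1) = 0.561246
u_2 = 1.460000 - (0.561246)·(1.460000 - 1.930000)/(0.561246 - (1.368276)) = 1.133141; f(u_2) = -0.113078
u_3 = 1.133141 - (-0.113078)·(1.133141 - 1.460000)/(-0.113078 - (0.561246)) = 1.187952; f(u_3) = 0.008202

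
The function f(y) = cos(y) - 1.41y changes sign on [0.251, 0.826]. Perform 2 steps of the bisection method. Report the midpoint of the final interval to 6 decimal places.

0.610375

f(0.251000) = 0.614755, f(0.826000) = -0.486838 (opposite signs)
step 1: m = 0.538500, f(m) = 0.099194 > 0 → root in [0.538500, 0.826000]
step 2: m = 0.682250, f(m) = -0.185817 < 0 → root in [0.538500, 0.682250]
Midpoint of [0.538500, 0.682250] = 0.610375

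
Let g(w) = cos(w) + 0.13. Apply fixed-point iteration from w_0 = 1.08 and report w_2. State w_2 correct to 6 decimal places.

0.954585

w_1 = g(1.080000) = 0.601328
w_2 = g(0.601328) = 0.954585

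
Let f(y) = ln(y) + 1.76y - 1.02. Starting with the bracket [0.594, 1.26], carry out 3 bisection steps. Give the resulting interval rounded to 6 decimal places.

[0.677250, 0.760500]

f(0.594000) = -0.495436, f(1.260000) = 1.428712 (opposite signs)
step 1: m = 0.927000, f(m) = 0.535718 > 0 → root in [0.594000, 0.927000]
step 2: m = 0.760500, f(m) = 0.044701 > 0 → root in [0.594000, 0.760500]
step 3: m = 0.677250, f(m) = -0.217755 < 0 → root in [0.677250, 0.760500]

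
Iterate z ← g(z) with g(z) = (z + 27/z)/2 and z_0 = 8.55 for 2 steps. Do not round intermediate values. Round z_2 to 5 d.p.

z_1 = g(8.550000) = 5.853947
z_2 = g(5.853947) = 5.233110

5.23311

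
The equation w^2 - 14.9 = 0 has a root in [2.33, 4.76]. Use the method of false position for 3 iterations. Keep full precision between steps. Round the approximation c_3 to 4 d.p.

False-position update: c = (a·f(b) − b·f(a))/(f(b) − f(a)); replace the endpoint whose sign matches f(c).
f(2.330000) = -9.471100, f(4.760000) = 7.757600
step 1: c = 3.665839, f(c) = -1.461623 < 0 → new bracket [3.665839, 4.760000]
step 2: c = 3.839308, f(c) = -0.159712 < 0 → new bracket [3.839308, 4.760000]
step 3: c = 3.857881, f(c) = -0.016755 < 0 → new bracket [3.857881, 4.760000]

3.8579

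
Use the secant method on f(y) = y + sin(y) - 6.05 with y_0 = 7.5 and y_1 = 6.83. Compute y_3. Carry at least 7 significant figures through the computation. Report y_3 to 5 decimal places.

6.16779

f(y_0) = 2.388000, f(y_1) = 1.299969
y_2 = 6.830000 - (1.299969)·(6.830000 - 7.500000)/(1.299969 - (2.388000)) = 6.029490; f(y_2) = -0.271492
y_3 = 6.029490 - (-0.271492)·(6.029490 - 6.830000)/(-0.271492 - (1.299969)) = 6.167790; f(y_3) = 0.002650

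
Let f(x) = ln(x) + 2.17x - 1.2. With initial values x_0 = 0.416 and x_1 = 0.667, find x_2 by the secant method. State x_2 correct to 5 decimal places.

0.70590

f(x_0) = -1.174350, f(x_1) = -0.157575
x_2 = 0.667000 - (-0.157575)·(0.667000 - 0.416000)/(-0.157575 - (-1.174350)) = 0.705899; f(x_2) = -0.016483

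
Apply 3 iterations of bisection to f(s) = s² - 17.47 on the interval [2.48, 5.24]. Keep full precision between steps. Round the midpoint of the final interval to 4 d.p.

4.0325

f(2.480000) = -11.319600, f(5.240000) = 9.987600 (opposite signs)
step 1: m = 3.860000, f(m) = -2.570400 < 0 → root in [3.860000, 5.240000]
step 2: m = 4.550000, f(m) = 3.232500 > 0 → root in [3.860000, 4.550000]
step 3: m = 4.205000, f(m) = 0.212025 > 0 → root in [3.860000, 4.205000]
Midpoint of [3.860000, 4.205000] = 4.032500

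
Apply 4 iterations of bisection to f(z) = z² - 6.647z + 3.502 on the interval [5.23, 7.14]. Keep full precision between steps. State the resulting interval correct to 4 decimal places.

f(5.230000) = -3.908910, f(7.140000) = 7.022020 (opposite signs)
step 1: m = 6.185000, f(m) = 0.644530 > 0 → root in [5.230000, 6.185000]
step 2: m = 5.707500, f(m) = -1.860196 < 0 → root in [5.707500, 6.185000]
step 3: m = 5.946250, f(m) = -0.664835 < 0 → root in [5.946250, 6.185000]
step 4: m = 6.065625, f(m) = -0.024403 < 0 → root in [6.065625, 6.185000]

[6.0656, 6.1850]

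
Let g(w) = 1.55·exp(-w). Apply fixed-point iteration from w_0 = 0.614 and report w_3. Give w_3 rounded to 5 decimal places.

0.79320

w_1 = g(0.614000) = 0.838832
w_2 = g(0.838832) = 0.669933
w_3 = g(0.669933) = 0.793201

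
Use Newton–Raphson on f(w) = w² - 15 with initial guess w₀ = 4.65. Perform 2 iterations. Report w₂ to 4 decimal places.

Newton update: w ← w − f(w)/f'(w).
f'(w) = 2w
w_0 = 4.650000: f = 6.622500, f' = 9.300000 → w_1 = 4.650000 - (6.622500)/(9.300000) = 3.937903
w_1 = 3.937903: f = 0.507082, f' = 7.875806 → w_2 = 3.937903 - (0.507082)/(7.875806) = 3.873518

3.8735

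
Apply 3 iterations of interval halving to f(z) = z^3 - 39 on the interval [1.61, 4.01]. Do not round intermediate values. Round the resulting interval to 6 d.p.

f(1.610000) = -34.826719, f(4.010000) = 25.481201 (opposite signs)
step 1: m = 2.810000, f(m) = -16.811959 < 0 → root in [2.810000, 4.010000]
step 2: m = 3.410000, f(m) = 0.651821 > 0 → root in [2.810000, 3.410000]
step 3: m = 3.110000, f(m) = -8.919769 < 0 → root in [3.110000, 3.410000]

[3.110000, 3.410000]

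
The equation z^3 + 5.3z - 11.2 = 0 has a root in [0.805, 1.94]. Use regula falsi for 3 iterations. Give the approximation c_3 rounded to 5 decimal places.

1.48670

False-position update: c = (a·f(b) − b·f(a))/(f(b) − f(a)); replace the endpoint whose sign matches f(c).
f(0.805000) = -6.411840, f(1.940000) = 6.383384
step 1: c = 1.373762, f(c) = -1.326467 < 0 → new bracket [1.373762, 1.940000]
step 2: c = 1.471182, f(c) = -0.218540 < 0 → new bracket [1.471182, 1.940000]
step 3: c = 1.486701, f(c) = -0.034455 < 0 → new bracket [1.486701, 1.940000]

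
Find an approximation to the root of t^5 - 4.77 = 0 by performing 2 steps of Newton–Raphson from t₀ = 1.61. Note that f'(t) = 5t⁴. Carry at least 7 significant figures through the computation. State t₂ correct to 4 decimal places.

Newton update: t ← t − f(t)/f'(t).
t_0 = 1.610000: f = 6.047562, f' = 33.594912 → t_1 = 1.610000 - (6.047562)/(33.594912) = 1.429986
t_1 = 1.429986: f = 1.209414, f' = 20.907249 → t_2 = 1.429986 - (1.209414)/(20.907249) = 1.372139

1.3721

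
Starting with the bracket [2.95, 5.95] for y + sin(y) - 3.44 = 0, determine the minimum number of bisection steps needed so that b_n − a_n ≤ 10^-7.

Initial width b − a = 5.95 − 2.95 = 3.000000.
After n steps the width is (b−a)/2^n; need (b−a)/2^n ≤ 10^-7.
So n ≥ log₂(3.000000/10^-7) = log₂(30000000.0000) ≈ 24.8385.
Hence n = 25.

25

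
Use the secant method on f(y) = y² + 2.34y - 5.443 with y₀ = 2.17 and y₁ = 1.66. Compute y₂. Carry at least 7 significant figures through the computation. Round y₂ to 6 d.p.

1.465997

f(y_0) = 4.343700, f(y_1) = 1.197000
y_2 = 1.660000 - (1.197000)·(1.660000 - 2.170000)/(1.197000 - (4.343700)) = 1.465997; f(y_2) = 0.136579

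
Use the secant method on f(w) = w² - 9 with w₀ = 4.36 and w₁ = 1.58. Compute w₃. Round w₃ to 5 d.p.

3.10850

Secant update: w_(k+1) = w_k − f(w_k)·(w_k − w_(k-1))/(f(w_k) − f(w_(k-1))).
f(w_0) = 10.009600, f(w_1) = -6.503600
w_2 = 1.580000 - (-6.503600)·(1.580000 - 4.360000)/(-6.503600 - (10.009600)) = 2.674882; f(w_2) = -1.845005
w_3 = 2.674882 - (-1.845005)·(2.674882 - 1.580000)/(-1.845005 - (-6.503600)) = 3.108503; f(w_3) = 0.662791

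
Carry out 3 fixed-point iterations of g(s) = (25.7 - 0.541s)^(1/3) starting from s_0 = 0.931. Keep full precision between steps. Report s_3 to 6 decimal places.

s_1 = g(0.931000) = 2.931652
s_2 = g(2.931652) = 2.889058
s_3 = g(2.889058) = 2.889978

2.889978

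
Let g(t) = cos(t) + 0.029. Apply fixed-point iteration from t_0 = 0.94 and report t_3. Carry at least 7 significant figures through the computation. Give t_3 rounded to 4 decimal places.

0.6938

t_1 = g(0.940000) = 0.618788
t_2 = g(0.618788) = 0.843582
t_3 = g(0.843582) = 0.693791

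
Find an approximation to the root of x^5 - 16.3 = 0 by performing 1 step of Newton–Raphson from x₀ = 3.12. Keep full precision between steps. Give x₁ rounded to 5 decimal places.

2.53040

Newton update: x ← x − f(x)/f'(x).
f'(x) = 5x⁴
x_0 = 3.120000: f = 279.346655, f' = 473.792717 → x_1 = 3.120000 - (279.346655)/(473.792717) = 2.530403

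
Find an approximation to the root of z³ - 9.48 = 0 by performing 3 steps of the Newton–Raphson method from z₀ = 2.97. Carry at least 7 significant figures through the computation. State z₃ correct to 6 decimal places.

f'(z) = 3z²
z_0 = 2.970000: f = 16.718073, f' = 26.462700 → z_1 = 2.970000 - (16.718073)/(26.462700) = 2.338240
z_1 = 2.338240: f = 3.304016, f' = 16.402100 → z_2 = 2.338240 - (3.304016)/(16.402100) = 2.136801
z_2 = 2.136801: f = 0.276466, f' = 13.697762 → z_3 = 2.136801 - (0.276466)/(13.697762) = 2.116618

2.116618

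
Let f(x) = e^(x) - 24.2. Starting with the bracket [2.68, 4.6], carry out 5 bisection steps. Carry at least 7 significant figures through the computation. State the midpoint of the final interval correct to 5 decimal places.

f(2.680000) = -9.614907, f(4.600000) = 75.284316 (opposite signs)
step 1: m = 3.640000, f(m) = 13.891837 > 0 → root in [2.680000, 3.640000]
step 2: m = 3.160000, f(m) = -0.629404 < 0 → root in [3.160000, 3.640000]
step 3: m = 3.400000, f(m) = 5.764100 > 0 → root in [3.160000, 3.400000]
step 4: m = 3.280000, f(m) = 2.375773 > 0 → root in [3.160000, 3.280000]
step 5: m = 3.220000, f(m) = 0.828120 > 0 → root in [3.160000, 3.220000]
Midpoint of [3.160000, 3.220000] = 3.190000

3.19000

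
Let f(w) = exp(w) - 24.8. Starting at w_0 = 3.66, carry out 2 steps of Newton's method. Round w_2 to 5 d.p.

3.21455

Newton update: w ← w − f(w)/f'(w).
f'(w) = exp(w)
w_0 = 3.660000: f = 14.061343, f' = 38.861343 → w_1 = 3.660000 - (14.061343)/(38.861343) = 3.298166
w_1 = 3.298166: f = 2.262968, f' = 27.062968 → w_2 = 3.298166 - (2.262968)/(27.062968) = 3.214548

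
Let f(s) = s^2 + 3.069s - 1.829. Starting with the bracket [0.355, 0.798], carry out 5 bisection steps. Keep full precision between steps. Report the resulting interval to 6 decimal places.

[0.507281, 0.521125]

f(0.355000) = -0.613480, f(0.798000) = 1.256866 (opposite signs)
step 1: m = 0.576500, f(m) = 0.272631 > 0 → root in [0.355000, 0.576500]
step 2: m = 0.465750, f(m) = -0.182690 < 0 → root in [0.465750, 0.576500]
step 3: m = 0.521125, f(m) = 0.041904 > 0 → root in [0.465750, 0.521125]
step 4: m = 0.493438, f(m) = -0.071160 < 0 → root in [0.493438, 0.521125]
step 5: m = 0.507281, f(m) = -0.014820 < 0 → root in [0.507281, 0.521125]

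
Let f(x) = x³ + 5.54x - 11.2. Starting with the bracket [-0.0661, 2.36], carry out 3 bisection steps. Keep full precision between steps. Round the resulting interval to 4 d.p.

[1.4502, 1.7535]

f(-0.066100) = -11.566483, f(2.360000) = 15.018656 (opposite signs)
step 1: m = 1.146950, f(m) = -3.337091 < 0 → root in [1.146950, 2.360000]
step 2: m = 1.753475, f(m) = 3.905617 > 0 → root in [1.146950, 1.753475]
step 3: m = 1.450212, f(m) = -0.115857 < 0 → root in [1.450212, 1.753475]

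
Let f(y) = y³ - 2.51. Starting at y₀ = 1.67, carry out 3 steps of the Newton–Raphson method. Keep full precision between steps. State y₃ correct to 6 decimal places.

1.359019

Newton update: y ← y − f(y)/f'(y).
f'(y) = 3y²
y_0 = 1.670000: f = 2.147463, f' = 8.366700 → y_1 = 1.670000 - (2.147463)/(8.366700) = 1.413332
y_1 = 1.413332: f = 0.313142, f' = 5.992523 → y_2 = 1.413332 - (0.313142)/(5.992523) = 1.361077
y_2 = 1.361077: f = 0.011435, f' = 5.557589 → y_3 = 1.361077 - (0.011435)/(5.557589) = 1.359019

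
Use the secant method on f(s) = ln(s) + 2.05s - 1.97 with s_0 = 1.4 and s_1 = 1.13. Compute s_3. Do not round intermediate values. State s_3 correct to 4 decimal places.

Secant update: s_(k+1) = s_k − f(s_k)·(s_k − s_(k-1))/(f(s_k) − f(s_(k-1))).
f(s_0) = 1.236472, f(s_1) = 0.468718
s_2 = 1.130000 - (0.468718)·(1.130000 - 1.400000)/(0.468718 - (1.236472)) = 0.965164; f(s_2) = -0.026872
s_3 = 0.965164 - (-0.026872)·(0.965164 - 1.130000)/(-0.026872 - (0.468718)) = 0.974101; f(s_3) = 0.000668

0.9741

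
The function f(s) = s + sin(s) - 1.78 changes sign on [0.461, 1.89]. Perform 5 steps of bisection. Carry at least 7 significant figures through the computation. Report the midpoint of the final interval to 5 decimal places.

f(0.461000) = -0.874156, f(1.890000) = 1.059486 (opposite signs)
step 1: m = 1.175500, f(m) = 0.318382 > 0 → root in [0.461000, 1.175500]
step 2: m = 0.818250, f(m) = -0.231799 < 0 → root in [0.818250, 1.175500]
step 3: m = 0.996875, f(m) = 0.056653 > 0 → root in [0.818250, 0.996875]
step 4: m = 0.907563, f(m) = -0.084432 < 0 → root in [0.907563, 0.996875]
step 5: m = 0.952219, f(m) = -0.013077 < 0 → root in [0.952219, 0.996875]
Midpoint of [0.952219, 0.996875] = 0.974547

0.97455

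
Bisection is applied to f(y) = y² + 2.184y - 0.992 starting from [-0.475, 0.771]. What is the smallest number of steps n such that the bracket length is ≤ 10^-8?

Initial width b − a = 0.771 − -0.475 = 1.246000.
After n steps the width is (b−a)/2^n; need (b−a)/2^n ≤ 10^-8.
So n ≥ log₂(1.246000/10^-8) = log₂(124600000.0000) ≈ 26.8927.
Hence n = 27.

27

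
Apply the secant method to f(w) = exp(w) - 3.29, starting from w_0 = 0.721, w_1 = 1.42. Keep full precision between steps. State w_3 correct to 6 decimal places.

1.184722

f(w_0) = -1.233511, f(w_1) = 0.847120
w_2 = 1.420000 - (0.847120)·(1.420000 - 0.721000)/(0.847120 - (-1.233511)) = 1.135405; f(w_2) = -0.177566
w_3 = 1.135405 - (-0.177566)·(1.135405 - 1.420000)/(-0.177566 - (0.847120)) = 1.184722; f(w_3) = -0.020222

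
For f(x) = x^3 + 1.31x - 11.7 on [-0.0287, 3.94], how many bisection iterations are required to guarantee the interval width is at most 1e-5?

19

Initial width b − a = 3.94 − -0.0287 = 3.968700.
After n steps the width is (b−a)/2^n; need (b−a)/2^n ≤ 1e-5.
So n ≥ log₂(3.968700/1e-5) = log₂(396870.0000) ≈ 18.5983.
Hence n = 19.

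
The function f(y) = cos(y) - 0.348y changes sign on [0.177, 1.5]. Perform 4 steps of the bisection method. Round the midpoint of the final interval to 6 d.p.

1.127906

f(0.177000) = 0.922780, f(1.500000) = -0.451263 (opposite signs)
step 1: m = 0.838500, f(m) = 0.376781 > 0 → root in [0.838500, 1.500000]
step 2: m = 1.169250, f(m) = -0.016057 < 0 → root in [0.838500, 1.169250]
step 3: m = 1.003875, f(m) = 0.187689 > 0 → root in [1.003875, 1.169250]
step 4: m = 1.086562, f(m) = 0.087407 > 0 → root in [1.086562, 1.169250]
Midpoint of [1.086562, 1.169250] = 1.127906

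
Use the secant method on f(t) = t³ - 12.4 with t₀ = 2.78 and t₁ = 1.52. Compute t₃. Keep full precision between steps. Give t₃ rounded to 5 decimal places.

2.39475

f(t_0) = 9.084952, f(t_1) = -8.888192
t_2 = 1.520000 - (-8.888192)·(1.520000 - 2.780000)/(-8.888192 - (9.084952)) = 2.143103; f(t_2) = -2.556961
t_3 = 2.143103 - (-2.556961)·(2.143103 - 1.520000)/(-2.556961 - (-8.888192)) = 2.394753; f(t_3) = 1.333521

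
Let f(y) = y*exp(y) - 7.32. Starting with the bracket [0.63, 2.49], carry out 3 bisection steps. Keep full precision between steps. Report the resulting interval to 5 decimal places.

[1.32750, 1.56000]

f(0.630000) = -6.137105, f(2.490000) = 22.712578 (opposite signs)
step 1: m = 1.560000, f(m) = 0.103761 > 0 → root in [0.630000, 1.560000]
step 2: m = 1.095000, f(m) = -4.046845 < 0 → root in [1.095000, 1.560000]
step 3: m = 1.327500, f(m) = -2.313198 < 0 → root in [1.327500, 1.560000]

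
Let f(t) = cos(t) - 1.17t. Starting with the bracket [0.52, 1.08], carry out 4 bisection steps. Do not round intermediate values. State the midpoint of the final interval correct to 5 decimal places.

0.67750

f(0.520000) = 0.259419, f(1.080000) = -0.792272 (opposite signs)
step 1: m = 0.800000, f(m) = -0.239293 < 0 → root in [0.520000, 0.800000]
step 2: m = 0.660000, f(m) = 0.017792 > 0 → root in [0.660000, 0.800000]
step 3: m = 0.730000, f(m) = -0.108926 < 0 → root in [0.660000, 0.730000]
step 4: m = 0.695000, f(m) = -0.045096 < 0 → root in [0.660000, 0.695000]
Midpoint of [0.660000, 0.695000] = 0.677500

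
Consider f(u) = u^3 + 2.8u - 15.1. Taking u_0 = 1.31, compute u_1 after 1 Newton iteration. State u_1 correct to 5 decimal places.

Newton update: u ← u − f(u)/f'(u).
f'(u) = 3u^2 + 2.8
u_0 = 1.310000: f = -9.183909, f' = 7.948300 → u_1 = 1.310000 - (-9.183909)/(7.948300) = 2.465456

2.46546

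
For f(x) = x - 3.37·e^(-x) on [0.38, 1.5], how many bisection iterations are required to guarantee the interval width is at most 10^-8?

Initial width b − a = 1.5 − 0.38 = 1.120000.
After n steps the width is (b−a)/2^n; need (b−a)/2^n ≤ 10^-8.
So n ≥ log₂(1.120000/10^-8) = log₂(112000000.0000) ≈ 26.7389.
Hence n = 27.

27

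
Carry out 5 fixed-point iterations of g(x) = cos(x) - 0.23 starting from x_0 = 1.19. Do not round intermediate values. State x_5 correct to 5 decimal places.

x_1 = g(1.190000) = 0.141660
x_2 = g(0.141660) = 0.759983
x_3 = g(0.759983) = 0.494848
x_4 = g(0.494848) = 0.650041
x_5 = g(0.650041) = 0.566059

0.56606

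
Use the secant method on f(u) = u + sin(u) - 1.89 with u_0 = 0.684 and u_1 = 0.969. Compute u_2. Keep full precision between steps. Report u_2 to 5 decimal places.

1.02671

f(u_0) = -0.574102, f(u_1) = -0.096680
u_2 = 0.969000 - (-0.096680)·(0.969000 - 0.684000)/(-0.096680 - (-0.574102)) = 1.026714; f(u_2) = -0.007684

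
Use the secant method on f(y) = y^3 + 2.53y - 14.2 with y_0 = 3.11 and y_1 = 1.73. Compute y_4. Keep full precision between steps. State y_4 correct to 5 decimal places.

2.07511

f(y_0) = 23.748531, f(y_1) = -4.645383
y_2 = 1.730000 - (-4.645383)·(1.730000 - 3.110000)/(-4.645383 - (23.748531)) = 1.955775; f(y_2) = -1.770944
y_3 = 1.955775 - (-1.770944)·(1.955775 - 1.730000)/(-1.770944 - (-4.645383)) = 2.094875; f(y_3) = 0.293392
y_4 = 2.094875 - (0.293392)·(2.094875 - 1.955775)/(0.293392 - (-1.770944)) = 2.075105; f(y_4) = -0.014451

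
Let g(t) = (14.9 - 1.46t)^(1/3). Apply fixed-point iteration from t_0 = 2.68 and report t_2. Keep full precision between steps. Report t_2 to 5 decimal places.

2.26723

t_1 = g(2.680000) = 2.223117
t_2 = g(2.223117) = 2.267226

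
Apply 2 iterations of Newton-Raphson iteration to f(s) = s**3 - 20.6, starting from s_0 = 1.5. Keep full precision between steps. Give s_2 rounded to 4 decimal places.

3.1195

Newton update: s ← s − f(s)/f'(s).
f'(s) = 3s**2
s_0 = 1.500000: f = -17.225000, f' = 6.750000 → s_1 = 1.500000 - (-17.225000)/(6.750000) = 4.051852
s_1 = 4.051852: f = 45.921292, f' = 49.252510 → s_2 = 4.051852 - (45.921292)/(49.252510) = 3.119487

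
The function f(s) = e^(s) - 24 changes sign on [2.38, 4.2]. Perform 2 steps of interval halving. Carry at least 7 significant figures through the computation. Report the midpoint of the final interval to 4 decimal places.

3.0625

f(2.380000) = -13.195097, f(4.200000) = 42.686331 (opposite signs)
step 1: m = 3.290000, f(m) = 2.842864 > 0 → root in [2.380000, 3.290000]
step 2: m = 2.835000, f(m) = -6.969600 < 0 → root in [2.835000, 3.290000]
Midpoint of [2.835000, 3.290000] = 3.062500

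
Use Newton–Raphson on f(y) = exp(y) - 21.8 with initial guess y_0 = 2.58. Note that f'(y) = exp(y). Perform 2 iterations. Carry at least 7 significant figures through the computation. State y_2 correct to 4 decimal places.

3.0926

y_0 = 2.580000: f = -8.602862, f' = 13.197138 → y_1 = 2.580000 - (-8.602862)/(13.197138) = 3.231873
y_1 = 3.231873: f = 3.527057, f' = 25.327057 → y_2 = 3.231873 - (3.527057)/(25.327057) = 3.092613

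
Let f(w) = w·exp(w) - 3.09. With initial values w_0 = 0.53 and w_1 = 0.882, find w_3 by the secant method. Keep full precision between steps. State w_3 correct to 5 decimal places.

Secant update: w_(k+1) = w_k − f(w_k)·(w_k − w_(k-1))/(f(w_k) − f(w_(k-1))).
f(w_0) = -2.189566, f(w_1) = -0.959329
w_2 = 0.882000 - (-0.959329)·(0.882000 - 0.530000)/(-0.959329 - (-2.189566)) = 1.156487; f(w_2) = 0.586179
w_3 = 1.156487 - (0.586179)·(1.156487 - 0.882000)/(0.586179 - (-0.959329)) = 1.052380; f(w_3) = -0.075500

1.05238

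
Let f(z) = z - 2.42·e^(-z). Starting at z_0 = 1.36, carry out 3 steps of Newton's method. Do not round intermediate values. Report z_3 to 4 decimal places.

f'(z) = 1 + 2.42·e^(-z)
z_0 = 1.360000: f = 0.738881, f' = 1.621119 → z_1 = 1.360000 - (0.738881)/(1.621119) = 0.904216
z_1 = 0.904216: f = -0.075544, f' = 1.979760 → z_2 = 0.904216 - (-0.075544)/(1.979760) = 0.942374
z_2 = 0.942374: f = -0.000704, f' = 1.943078 → z_3 = 0.942374 - (-0.000704)/(1.943078) = 0.942736

0.9427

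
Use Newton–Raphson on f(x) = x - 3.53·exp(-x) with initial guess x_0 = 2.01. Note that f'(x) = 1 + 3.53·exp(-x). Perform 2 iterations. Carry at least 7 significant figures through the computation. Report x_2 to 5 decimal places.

1.12714

Newton update: x ← x − f(x)/f'(x).
x_0 = 2.010000: f = 1.537020, f' = 1.472980 → x_1 = 2.010000 - (1.537020)/(1.472980) = 0.966524
x_1 = 0.966524: f = -0.376300, f' = 2.342823 → x_2 = 0.966524 - (-0.376300)/(2.342823) = 1.127142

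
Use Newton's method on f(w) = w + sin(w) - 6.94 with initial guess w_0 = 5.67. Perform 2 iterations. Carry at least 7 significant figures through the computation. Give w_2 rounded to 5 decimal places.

6.61413

f'(w) = 1 + cos(w)
w_0 = 5.670000: f = -1.845475, f' = 1.817819 → w_1 = 5.670000 - (-1.845475)/(1.817819) = 6.685214
w_1 = 6.685214: f = 0.136500, f' = 1.920269 → w_2 = 6.685214 - (0.136500)/(1.920269) = 6.614130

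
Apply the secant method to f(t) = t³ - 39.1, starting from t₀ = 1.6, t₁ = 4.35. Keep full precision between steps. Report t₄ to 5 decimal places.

f(t_0) = -35.004000, f(t_1) = 43.212875
t_2 = 4.350000 - (43.212875)·(4.350000 - 1.600000)/(43.212875 - (-35.004000)) = 2.830694; f(t_2) = -16.418146
t_3 = 2.830694 - (-16.418146)·(2.830694 - 4.350000)/(-16.418146 - (43.212875)) = 3.249003; f(t_3) = -4.803472
t_4 = 3.249003 - (-4.803472)·(3.249003 - 2.830694)/(-4.803472 - (-16.418146)) = 3.422002; f(t_4) = 0.971988

3.42200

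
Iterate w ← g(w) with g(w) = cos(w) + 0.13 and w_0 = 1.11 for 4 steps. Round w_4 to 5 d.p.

w_1 = g(1.110000) = 0.574662
w_2 = g(0.574662) = 0.969376
w_3 = g(0.969376) = 0.695814
w_4 = g(0.695814) = 0.897532

0.89753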